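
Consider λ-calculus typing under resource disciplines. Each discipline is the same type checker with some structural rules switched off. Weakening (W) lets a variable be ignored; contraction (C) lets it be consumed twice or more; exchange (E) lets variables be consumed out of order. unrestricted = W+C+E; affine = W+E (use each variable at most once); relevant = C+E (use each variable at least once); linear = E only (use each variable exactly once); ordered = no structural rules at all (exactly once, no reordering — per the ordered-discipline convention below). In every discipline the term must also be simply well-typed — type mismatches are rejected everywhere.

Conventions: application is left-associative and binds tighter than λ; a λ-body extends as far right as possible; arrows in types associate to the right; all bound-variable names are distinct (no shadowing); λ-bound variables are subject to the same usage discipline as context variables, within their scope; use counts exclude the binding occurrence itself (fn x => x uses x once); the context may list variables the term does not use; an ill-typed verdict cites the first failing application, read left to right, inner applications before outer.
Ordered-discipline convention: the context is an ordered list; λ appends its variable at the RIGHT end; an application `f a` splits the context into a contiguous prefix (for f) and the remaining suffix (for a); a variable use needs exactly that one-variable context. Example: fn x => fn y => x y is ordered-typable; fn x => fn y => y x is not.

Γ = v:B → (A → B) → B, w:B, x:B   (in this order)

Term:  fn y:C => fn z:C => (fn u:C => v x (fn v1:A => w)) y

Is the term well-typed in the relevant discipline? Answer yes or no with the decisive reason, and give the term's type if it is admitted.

no — z, u, v1 never used (weakening)
usage: v: 1×, w: 1×, x: 1×, y [bound]: 1×, z [bound]: 0×, u [bound]: 0×, v1 [bound]: 0×
uses in reading order: v, x, w, y
typing: the term checks, with type C → C → B
across the five disciplines: ordered ✗ | linear ✗ | affine ✓ | relevant ✗ | unrestricted ✓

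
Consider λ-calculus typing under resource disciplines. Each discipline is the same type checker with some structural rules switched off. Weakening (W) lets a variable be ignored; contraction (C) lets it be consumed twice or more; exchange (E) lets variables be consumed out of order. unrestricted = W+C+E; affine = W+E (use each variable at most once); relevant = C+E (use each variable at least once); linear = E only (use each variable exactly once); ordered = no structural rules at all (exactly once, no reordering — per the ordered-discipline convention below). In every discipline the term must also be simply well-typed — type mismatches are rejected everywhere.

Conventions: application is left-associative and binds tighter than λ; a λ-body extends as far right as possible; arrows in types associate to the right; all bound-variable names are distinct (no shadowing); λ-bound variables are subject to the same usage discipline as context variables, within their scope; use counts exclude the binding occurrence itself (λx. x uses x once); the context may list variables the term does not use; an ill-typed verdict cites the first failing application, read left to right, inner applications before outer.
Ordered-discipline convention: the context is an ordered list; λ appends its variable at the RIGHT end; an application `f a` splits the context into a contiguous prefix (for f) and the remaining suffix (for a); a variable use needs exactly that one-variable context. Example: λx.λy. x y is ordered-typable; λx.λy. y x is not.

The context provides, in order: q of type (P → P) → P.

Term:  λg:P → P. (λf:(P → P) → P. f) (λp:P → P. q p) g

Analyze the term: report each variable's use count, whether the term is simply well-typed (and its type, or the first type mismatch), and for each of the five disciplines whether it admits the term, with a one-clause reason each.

counts: q ×1; g (λ-bound) ×1; f (λ-bound) ×1; p (λ-bound) ×1
uses in reading order: f, q, p, g
typing: the term checks, with type (P → P) → P
ordered: ✓ — one use each (q, g, f, p); ordered split holds
linear: ✓ — exactly-once usage across q, g, f, p
affine: ✓ — at most one use each (q, g, f, p)
relevant: ✓ — every one of q, g, f, p appears
unrestricted: ✓ — typability at (P → P) → P is all that's needed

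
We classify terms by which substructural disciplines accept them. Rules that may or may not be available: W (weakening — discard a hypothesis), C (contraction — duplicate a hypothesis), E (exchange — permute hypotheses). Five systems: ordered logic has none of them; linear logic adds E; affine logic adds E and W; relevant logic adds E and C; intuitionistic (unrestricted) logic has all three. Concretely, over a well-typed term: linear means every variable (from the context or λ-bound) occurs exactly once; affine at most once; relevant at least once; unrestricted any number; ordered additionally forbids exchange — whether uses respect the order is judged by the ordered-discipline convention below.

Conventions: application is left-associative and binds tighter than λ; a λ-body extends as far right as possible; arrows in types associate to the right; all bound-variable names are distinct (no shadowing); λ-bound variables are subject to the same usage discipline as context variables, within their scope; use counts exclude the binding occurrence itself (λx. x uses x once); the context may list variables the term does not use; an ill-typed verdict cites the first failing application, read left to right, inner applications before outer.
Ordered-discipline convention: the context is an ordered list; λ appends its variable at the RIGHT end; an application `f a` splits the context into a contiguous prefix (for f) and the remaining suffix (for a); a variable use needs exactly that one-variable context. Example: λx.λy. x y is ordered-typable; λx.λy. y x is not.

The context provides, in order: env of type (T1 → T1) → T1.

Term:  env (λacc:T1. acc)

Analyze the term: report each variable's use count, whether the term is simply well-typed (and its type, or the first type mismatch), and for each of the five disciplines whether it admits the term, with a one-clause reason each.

variable uses: env: 1; acc [bound]: 1
use order (left to right): env, acc
typing: ✓ — T1
ordered: ✓, env, acc: once each, no exchange needed
linear: ✓, single use per variable (env, acc)
affine: ✓, env, acc: no repeats, contraction unneeded
relevant: ✓, none of env, acc goes unused
unrestricted: ✓, simply typable at T1; W, C, E all held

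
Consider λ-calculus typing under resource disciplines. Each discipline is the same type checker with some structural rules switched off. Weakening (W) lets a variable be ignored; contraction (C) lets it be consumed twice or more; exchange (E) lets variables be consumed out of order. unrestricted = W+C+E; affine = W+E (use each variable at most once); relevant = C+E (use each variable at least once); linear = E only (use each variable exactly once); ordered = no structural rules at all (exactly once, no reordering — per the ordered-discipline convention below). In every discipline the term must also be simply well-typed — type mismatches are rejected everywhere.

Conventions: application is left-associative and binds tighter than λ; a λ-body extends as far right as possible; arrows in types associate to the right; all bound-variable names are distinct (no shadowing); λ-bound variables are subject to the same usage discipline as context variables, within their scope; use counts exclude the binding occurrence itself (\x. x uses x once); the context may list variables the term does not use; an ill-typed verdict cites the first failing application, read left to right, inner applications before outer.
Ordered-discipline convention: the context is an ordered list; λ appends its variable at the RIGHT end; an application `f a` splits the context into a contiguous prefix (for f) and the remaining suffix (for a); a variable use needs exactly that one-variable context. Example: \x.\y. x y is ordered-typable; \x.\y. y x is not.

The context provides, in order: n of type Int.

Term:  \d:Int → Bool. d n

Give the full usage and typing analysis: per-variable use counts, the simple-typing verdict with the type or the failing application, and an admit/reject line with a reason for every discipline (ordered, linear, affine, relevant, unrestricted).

use counts: n ×1; d [bound] ×1
use order (left to right): d, n
typing: well-typed at (Int → Bool) → Bool
ordered: ✗, needs exchange: uses follow d, n
linear: ✓, n, d: one use apiece
affine: ✓, none of n, d used more than once
relevant: ✓, every one of n, d appears
unrestricted: ✓, type-checks ((Int → Bool) → Bool) and nothing is barred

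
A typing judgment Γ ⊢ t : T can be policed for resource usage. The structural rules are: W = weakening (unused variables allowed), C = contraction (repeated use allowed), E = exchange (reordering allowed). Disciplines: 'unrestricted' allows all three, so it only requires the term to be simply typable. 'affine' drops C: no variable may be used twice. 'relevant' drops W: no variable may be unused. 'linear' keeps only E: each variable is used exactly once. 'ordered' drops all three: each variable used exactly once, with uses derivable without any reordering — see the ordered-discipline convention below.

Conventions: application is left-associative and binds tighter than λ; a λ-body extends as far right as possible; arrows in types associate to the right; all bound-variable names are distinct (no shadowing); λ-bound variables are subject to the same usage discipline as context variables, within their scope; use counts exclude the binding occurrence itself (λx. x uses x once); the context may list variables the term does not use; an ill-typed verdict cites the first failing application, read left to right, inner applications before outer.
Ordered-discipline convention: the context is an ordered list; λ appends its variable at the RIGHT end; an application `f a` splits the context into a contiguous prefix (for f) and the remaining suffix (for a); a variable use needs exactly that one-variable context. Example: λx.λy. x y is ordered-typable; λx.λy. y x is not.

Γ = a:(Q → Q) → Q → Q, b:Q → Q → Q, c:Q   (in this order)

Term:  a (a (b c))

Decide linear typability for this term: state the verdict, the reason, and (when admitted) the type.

no — uses contraction: a ×2
variable uses: a ×2; b ×1; c ×1
left-to-right use order: a, a, b, c
typing: well-typed — term : Q → Q
per-discipline verdicts: ordered ✗, linear ✗, affine ✗, relevant ✓, unrestricted ✓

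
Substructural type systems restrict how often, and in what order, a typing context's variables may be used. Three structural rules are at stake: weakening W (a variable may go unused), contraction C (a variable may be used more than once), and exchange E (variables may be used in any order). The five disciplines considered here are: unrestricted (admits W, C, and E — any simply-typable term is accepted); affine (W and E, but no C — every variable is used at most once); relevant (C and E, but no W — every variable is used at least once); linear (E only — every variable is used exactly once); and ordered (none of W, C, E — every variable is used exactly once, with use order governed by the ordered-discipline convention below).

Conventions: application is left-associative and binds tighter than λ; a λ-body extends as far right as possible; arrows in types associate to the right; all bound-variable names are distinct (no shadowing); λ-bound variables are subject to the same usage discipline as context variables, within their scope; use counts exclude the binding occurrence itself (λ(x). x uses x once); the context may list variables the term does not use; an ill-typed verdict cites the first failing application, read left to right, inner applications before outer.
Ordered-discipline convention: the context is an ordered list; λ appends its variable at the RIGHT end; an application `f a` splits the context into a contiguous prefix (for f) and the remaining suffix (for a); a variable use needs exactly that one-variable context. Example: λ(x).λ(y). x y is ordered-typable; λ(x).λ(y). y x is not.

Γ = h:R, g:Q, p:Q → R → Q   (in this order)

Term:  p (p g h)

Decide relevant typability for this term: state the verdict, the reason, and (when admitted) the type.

yes — h, g, p: all used, weakening unneeded; term : R → Q
usage: h: 1, g: 1, p: 2
use order (left to right): p, p, g, h
typing: well-typed — term : R → Q
all disciplines: ordered ✗ | linear ✗ | affine ✗ | relevant ✓ | unrestricted ✓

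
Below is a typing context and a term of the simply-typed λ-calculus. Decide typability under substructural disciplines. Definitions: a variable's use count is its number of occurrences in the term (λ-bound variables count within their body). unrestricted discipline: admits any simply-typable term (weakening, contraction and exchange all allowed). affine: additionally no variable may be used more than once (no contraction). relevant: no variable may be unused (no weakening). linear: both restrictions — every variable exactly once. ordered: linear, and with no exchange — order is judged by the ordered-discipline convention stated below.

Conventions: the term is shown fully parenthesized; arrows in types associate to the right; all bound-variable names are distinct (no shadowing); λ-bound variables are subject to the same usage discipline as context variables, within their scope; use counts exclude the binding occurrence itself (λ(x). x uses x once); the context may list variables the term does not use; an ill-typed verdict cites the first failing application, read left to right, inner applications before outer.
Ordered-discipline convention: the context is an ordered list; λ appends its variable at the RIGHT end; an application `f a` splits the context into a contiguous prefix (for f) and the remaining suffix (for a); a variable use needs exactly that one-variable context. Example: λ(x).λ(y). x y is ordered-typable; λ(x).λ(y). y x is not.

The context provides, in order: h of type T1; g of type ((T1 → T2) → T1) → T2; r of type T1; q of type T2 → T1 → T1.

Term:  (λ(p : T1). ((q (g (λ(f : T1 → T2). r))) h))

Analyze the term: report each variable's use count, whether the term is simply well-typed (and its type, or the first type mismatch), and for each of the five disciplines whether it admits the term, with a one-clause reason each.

use counts: h: 1×, g: 1×, r: 1×, q: 1×, p (λ-bound): 0×, f (λ-bound): 0×
left-to-right use order: q, g, r, h
typing: well-typed — term : T1 → T1
ordered: ✗ — unused: p, f — weakening required
linear: ✗ — unused: p, f — weakening required
affine: ✓ — at most one use each (h, g, r, q, p, f)
relevant: ✗ — unused: p, f — weakening required
unrestricted: ✓ — type-checks (T1 → T1) and nothing is barred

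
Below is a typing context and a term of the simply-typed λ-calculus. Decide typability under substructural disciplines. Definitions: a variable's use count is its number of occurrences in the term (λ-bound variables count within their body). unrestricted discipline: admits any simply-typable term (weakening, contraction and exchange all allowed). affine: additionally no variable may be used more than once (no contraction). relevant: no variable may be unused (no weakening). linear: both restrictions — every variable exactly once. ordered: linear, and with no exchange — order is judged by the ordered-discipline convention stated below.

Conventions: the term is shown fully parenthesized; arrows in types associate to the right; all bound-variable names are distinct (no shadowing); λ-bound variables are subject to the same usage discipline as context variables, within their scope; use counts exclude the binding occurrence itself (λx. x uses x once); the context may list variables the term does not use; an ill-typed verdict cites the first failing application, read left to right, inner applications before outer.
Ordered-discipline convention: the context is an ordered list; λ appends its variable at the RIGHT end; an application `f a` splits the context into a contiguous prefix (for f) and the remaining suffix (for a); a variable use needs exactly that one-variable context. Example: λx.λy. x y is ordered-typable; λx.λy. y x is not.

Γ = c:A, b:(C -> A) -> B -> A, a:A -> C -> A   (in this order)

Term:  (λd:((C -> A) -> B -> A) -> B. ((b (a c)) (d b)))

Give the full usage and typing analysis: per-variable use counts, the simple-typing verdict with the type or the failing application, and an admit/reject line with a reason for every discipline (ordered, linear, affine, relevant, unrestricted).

counts: c ×1, b ×2, a ×1, d (λ-bound) ×1
order of uses: b, a, c, d, b
typing: well-typed — term : (((C -> A) -> B -> A) -> B) -> A
ordered: ✗ — b ×2 used more than once (contraction)
linear: ✗ — b ×2 used more than once (contraction)
affine: ✗ — b ×2 used more than once (contraction)
relevant: ✓ — at least one use each (c, b, a, d)
unrestricted: ✓ — type-checks ((((C -> A) -> B -> A) -> B) -> A) and nothing is barred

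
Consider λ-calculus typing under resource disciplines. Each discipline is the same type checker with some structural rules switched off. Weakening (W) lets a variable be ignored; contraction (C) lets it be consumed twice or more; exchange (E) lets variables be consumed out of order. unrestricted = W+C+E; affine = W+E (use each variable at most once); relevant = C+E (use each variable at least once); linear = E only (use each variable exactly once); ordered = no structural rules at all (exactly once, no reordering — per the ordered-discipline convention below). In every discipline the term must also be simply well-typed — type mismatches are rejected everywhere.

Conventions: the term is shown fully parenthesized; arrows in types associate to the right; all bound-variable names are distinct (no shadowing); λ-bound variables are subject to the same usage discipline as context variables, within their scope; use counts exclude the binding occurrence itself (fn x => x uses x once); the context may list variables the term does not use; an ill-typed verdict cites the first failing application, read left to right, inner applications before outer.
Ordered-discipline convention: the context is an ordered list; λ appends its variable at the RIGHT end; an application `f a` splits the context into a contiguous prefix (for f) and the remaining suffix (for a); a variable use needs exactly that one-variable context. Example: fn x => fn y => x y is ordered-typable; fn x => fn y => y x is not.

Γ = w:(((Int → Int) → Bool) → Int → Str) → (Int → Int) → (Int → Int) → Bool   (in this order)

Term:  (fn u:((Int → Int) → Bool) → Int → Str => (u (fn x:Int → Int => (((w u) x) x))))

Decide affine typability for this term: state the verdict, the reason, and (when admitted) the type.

no — uses contraction: u ×2, x ×2
usage: w=1, u (λ-bound)=2, x (λ-bound)=2
use order (left to right): u, w, u, x, x
typing: ✓ — (((Int → Int) → Bool) → Int → Str) → Int → Str
all disciplines: ordered ✗ | linear ✗ | affine ✗ | relevant ✓ | unrestricted ✓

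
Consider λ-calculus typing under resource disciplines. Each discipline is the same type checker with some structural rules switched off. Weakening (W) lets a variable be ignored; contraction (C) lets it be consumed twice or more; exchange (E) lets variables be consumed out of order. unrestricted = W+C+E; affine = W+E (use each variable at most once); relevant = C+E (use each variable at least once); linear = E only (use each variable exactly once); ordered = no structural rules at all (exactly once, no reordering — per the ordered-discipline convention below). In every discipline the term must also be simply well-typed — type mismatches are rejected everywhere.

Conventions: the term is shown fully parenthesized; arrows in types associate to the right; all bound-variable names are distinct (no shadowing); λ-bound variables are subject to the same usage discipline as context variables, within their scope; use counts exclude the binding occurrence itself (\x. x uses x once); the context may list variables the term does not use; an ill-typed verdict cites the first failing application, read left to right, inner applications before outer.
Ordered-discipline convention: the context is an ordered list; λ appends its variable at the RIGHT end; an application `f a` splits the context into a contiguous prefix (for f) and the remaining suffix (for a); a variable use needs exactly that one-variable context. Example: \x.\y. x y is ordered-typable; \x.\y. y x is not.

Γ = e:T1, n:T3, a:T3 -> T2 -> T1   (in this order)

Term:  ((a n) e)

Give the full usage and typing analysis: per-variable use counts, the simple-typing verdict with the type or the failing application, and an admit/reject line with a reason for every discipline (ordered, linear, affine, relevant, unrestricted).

use counts: e: 1, n: 1, a: 1
use order (left to right): a, n, e
typing: ill-typed: argument of type T1 where T2 is required
ordered: ✗, not simply typable
linear: ✗, fails simple typing
affine: ✗, a type mismatch blocks all five
relevant: ✗, the type mismatch rejects it
unrestricted: ✗, not simply typable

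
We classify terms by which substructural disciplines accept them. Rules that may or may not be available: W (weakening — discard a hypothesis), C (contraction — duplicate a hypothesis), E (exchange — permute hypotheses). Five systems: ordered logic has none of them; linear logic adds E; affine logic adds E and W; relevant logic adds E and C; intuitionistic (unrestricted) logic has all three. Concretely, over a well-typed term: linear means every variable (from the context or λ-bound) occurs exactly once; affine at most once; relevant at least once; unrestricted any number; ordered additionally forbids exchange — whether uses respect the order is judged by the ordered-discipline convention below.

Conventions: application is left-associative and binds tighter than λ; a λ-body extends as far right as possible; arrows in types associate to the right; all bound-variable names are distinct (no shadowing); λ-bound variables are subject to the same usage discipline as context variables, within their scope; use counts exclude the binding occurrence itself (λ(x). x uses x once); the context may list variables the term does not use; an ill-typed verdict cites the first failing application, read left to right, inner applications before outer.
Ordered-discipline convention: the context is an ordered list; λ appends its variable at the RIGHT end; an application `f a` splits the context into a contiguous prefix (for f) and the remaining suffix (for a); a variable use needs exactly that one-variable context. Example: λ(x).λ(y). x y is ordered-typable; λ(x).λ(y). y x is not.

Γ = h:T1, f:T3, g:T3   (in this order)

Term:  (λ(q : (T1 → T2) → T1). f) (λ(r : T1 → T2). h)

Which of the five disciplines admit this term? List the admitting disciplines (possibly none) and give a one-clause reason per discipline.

admitted in: affine, unrestricted
variable uses: h: 1, f: 1, g: 0, q [bound]: 0, r [bound]: 0
order of uses: f, h
typing: ✓ — T3
ordered ✗ (unused: g, q, r — weakening required)
linear ✗ (unused: g, q, r — weakening required)
affine ✓ (h, f, g, q, r: no repeats, contraction unneeded)
relevant ✗ (unused: g, q, r — weakening required)
unrestricted ✓ (type-checks (T3) and nothing is barred)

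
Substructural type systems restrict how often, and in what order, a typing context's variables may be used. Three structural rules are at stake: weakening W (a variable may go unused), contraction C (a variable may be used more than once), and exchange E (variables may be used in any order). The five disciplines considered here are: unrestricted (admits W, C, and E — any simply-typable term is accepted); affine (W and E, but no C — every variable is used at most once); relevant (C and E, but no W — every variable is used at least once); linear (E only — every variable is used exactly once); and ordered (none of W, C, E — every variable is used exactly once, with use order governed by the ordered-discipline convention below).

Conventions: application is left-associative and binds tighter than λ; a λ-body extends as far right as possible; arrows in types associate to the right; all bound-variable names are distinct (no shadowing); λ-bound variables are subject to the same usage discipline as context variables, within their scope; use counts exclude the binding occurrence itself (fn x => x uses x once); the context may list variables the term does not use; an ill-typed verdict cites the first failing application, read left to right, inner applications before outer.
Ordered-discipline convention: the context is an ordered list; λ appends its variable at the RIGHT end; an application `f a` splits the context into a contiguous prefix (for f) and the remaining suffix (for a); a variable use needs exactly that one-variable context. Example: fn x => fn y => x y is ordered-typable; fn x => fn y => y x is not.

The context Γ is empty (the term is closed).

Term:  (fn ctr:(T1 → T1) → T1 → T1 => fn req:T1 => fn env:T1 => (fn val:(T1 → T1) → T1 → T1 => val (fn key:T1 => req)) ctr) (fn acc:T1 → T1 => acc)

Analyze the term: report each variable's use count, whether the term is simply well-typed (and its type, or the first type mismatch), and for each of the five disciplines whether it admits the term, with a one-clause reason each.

counts: ctr [bound]=1, req [bound]=1, env [bound]=0, val [bound]=1, key [bound]=0, acc [bound]=1
left-to-right use order: val, req, ctr, acc
typing: the term checks, with type T1 → T1 → T1 → T1
ordered ✗ (unused: env, key — weakening required)
linear ✗ (unused: env, key — weakening required)
affine ✓ (ctr, req, env, val, key, acc: no repeats, contraction unneeded)
relevant ✗ (unused: env, key — weakening required)
unrestricted ✓ (typability at T1 → T1 → T1 → T1 is all that's needed)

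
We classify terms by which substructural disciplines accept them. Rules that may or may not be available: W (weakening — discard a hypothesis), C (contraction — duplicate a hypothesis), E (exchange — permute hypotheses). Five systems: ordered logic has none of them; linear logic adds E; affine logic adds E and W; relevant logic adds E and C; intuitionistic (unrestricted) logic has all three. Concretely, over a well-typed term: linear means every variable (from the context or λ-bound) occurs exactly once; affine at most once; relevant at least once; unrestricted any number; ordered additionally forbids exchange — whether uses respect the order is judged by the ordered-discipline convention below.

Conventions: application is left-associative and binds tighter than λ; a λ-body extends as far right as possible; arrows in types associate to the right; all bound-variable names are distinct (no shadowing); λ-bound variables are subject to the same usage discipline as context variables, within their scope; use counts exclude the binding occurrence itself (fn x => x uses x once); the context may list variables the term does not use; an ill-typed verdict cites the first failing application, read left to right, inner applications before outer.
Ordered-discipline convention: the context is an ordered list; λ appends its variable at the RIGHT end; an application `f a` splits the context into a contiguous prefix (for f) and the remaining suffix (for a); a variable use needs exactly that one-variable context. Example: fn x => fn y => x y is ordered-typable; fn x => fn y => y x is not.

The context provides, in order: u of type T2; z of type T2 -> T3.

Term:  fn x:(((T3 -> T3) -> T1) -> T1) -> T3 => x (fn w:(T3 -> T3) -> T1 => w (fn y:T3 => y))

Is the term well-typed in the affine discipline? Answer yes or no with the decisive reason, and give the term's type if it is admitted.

yes — at most one use each (u, z, x, w, y); term : ((((T3 -> T3) -> T1) -> T1) -> T3) -> T3
variable uses: u: 0×; z: 0×; x (bound): 1×; w (bound): 1×; y (bound): 1×
use order (left to right): x, w, y
typing: well-typed — term : ((((T3 -> T3) -> T1) -> T1) -> T3) -> T3
summary: ordered ✗, linear ✗, affine ✓, relevant ✗, unrestricted ✓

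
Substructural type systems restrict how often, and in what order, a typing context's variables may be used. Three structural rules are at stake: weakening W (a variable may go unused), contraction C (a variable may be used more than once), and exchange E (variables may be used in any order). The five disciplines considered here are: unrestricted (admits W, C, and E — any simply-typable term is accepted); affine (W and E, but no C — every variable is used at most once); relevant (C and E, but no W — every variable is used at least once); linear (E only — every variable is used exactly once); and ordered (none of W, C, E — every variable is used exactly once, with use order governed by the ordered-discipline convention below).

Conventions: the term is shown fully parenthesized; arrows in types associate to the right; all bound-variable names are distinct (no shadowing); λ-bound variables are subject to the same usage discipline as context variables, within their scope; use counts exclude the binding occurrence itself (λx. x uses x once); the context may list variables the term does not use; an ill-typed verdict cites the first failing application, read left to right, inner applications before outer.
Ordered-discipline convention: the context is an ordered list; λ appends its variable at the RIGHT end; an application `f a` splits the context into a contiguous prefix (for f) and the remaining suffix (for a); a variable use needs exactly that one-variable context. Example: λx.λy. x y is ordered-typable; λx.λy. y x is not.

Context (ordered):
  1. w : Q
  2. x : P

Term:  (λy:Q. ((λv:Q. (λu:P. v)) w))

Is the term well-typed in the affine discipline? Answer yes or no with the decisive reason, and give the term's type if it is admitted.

yes — none of w, x, y, v, u used more than once; term : Q -> P -> Q
variable uses: w ×1, x ×0, y [bound] ×0, v [bound] ×1, u [bound] ×0
use order (left to right): v, w
typing: the term checks, with type Q -> P -> Q
summary: ordered ✗ | linear ✗ | affine ✓ | relevant ✗ | unrestricted ✓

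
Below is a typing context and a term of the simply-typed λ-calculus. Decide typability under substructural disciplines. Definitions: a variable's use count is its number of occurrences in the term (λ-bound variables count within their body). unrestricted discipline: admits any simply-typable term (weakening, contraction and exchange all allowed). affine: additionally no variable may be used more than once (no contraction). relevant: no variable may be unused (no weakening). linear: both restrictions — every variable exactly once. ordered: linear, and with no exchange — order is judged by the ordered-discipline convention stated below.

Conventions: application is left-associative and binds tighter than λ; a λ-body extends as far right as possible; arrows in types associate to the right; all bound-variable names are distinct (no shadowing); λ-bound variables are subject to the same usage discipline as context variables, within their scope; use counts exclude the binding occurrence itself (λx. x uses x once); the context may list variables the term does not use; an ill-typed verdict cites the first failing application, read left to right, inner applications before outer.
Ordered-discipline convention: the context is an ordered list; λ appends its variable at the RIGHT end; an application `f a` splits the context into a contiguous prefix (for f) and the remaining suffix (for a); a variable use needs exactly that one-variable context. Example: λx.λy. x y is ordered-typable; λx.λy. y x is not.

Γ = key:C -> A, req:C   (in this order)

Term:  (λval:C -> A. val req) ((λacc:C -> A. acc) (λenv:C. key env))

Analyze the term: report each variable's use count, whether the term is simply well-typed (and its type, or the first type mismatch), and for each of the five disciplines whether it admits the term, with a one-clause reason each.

use counts: key=1; req=1; val (λ-bound)=1; acc (λ-bound)=1; env (λ-bound)=1
uses in reading order: val, req, acc, key, env
typing: well-typed — term : A
ordered ✗ (use order val, req, acc, key, env needs exchange)
linear ✓ (exactly-once usage across key, req, val, acc, env)
affine ✓ (none of key, req, val, acc, env used more than once)
relevant ✓ (none of key, req, val, acc, env goes unused)
unrestricted ✓ (typability at A is all that's needed)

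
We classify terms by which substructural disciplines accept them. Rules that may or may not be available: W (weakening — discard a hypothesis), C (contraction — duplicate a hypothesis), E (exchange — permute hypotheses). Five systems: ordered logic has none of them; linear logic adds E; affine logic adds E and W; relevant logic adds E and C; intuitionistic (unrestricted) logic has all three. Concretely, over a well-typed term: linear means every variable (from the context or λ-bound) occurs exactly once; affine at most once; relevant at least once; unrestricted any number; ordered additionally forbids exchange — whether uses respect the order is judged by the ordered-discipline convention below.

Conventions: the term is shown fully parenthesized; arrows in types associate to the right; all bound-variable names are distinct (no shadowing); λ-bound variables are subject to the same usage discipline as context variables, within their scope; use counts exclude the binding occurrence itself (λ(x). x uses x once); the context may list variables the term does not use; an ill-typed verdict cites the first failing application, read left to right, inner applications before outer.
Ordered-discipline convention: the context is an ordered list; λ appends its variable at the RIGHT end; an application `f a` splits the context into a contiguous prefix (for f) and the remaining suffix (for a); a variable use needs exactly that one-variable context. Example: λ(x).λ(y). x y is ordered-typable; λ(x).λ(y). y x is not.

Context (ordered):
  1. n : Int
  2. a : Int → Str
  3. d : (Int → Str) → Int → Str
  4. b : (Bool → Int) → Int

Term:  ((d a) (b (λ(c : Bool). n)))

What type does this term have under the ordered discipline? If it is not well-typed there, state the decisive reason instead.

not well-typed under ordered — c left unused
usage: n ×1, a ×1, d ×1, b ×1, c (λ-bound) ×0
left-to-right use order: d, a, b, n
typing: well-typed — term : Str
per-discipline verdicts: ordered ✗ · linear ✗ · affine ✓ · relevant ✗ · unrestricted ✓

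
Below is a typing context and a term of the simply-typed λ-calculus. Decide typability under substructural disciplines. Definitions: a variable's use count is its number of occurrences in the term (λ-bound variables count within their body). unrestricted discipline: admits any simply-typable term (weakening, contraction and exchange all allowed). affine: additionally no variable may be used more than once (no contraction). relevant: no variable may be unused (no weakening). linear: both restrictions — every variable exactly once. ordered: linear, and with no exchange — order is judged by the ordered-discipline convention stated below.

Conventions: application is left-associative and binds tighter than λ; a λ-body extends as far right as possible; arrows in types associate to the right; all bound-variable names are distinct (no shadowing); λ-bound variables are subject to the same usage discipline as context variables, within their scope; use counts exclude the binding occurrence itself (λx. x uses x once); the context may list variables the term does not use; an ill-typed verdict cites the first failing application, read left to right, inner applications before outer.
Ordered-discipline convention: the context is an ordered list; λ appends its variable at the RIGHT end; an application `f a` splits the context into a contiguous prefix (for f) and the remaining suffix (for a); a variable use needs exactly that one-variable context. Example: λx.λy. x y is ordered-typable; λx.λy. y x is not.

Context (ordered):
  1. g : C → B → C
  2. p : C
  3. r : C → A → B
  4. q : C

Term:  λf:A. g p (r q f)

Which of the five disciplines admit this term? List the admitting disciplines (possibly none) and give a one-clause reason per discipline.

admitted in: ordered, linear, affine, relevant, unrestricted
variable uses: g: 1, p: 1, r: 1, q: 1, f (bound): 1
left-to-right use order: g, p, r, q, f
typing: ✓ — A → C
ordered ✓ (single-use (g, p, r, q, f), ordered derivation ok)
linear ✓ (g, p, r, q, f: one use apiece)
affine ✓ (no duplicate uses among g, p, r, q, f)
relevant ✓ (g, p, r, q, f: all used, weakening unneeded)
unrestricted ✓ (well-typed at A → C; no restrictions here)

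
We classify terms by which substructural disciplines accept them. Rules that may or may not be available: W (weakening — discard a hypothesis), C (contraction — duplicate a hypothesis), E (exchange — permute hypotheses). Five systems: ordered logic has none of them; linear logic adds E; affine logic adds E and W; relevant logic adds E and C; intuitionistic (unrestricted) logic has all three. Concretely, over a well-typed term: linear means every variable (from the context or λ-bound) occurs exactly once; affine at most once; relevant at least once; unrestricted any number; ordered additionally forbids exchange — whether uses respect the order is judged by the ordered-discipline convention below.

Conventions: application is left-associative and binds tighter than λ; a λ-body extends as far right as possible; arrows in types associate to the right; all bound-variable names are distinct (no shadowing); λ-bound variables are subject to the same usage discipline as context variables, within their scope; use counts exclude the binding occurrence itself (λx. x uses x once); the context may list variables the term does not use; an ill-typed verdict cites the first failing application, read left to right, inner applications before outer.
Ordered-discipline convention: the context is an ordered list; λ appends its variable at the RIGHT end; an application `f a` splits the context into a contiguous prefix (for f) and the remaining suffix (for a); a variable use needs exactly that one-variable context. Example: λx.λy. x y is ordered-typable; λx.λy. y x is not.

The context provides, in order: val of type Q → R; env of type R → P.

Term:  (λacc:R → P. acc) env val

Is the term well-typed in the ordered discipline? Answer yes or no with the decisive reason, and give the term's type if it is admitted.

no — a type mismatch blocks all five
variable uses: val: 1×, env: 1×, acc (λ-bound): 1×
order of uses: acc, env, val
typing: ill-typed: an argument Q → R mismatches the expected R
per-discipline verdicts: ordered ✗ · linear ✗ · affine ✗ · relevant ✗ · unrestricted ✗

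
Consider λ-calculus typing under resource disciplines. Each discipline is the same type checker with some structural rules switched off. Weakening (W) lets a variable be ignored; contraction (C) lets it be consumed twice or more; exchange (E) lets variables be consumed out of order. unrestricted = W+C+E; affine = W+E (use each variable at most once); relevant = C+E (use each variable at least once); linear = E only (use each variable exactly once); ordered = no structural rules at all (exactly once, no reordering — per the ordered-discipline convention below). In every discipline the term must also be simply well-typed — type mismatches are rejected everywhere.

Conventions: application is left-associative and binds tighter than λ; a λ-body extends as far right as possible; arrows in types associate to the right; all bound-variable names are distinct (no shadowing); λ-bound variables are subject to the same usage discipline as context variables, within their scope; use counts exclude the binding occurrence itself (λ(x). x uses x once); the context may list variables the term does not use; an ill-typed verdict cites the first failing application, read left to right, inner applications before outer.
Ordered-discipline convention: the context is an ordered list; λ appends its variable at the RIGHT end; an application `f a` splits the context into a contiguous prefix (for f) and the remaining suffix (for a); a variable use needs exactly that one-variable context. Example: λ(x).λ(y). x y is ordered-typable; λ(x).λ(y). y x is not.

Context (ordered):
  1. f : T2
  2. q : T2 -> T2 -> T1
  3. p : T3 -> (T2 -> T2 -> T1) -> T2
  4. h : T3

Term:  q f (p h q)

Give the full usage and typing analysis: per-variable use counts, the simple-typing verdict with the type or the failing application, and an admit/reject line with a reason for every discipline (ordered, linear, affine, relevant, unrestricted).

variable uses: f: 1, q: 2, p: 1, h: 1
use order (left to right): q, f, p, h, q
typing: ✓ — T1
ordered: ✗, q ×2 used more than once (contraction)
linear: ✗, q ×2 used more than once (contraction)
affine: ✗, q ×2 used more than once (contraction)
relevant: ✓, every one of f, q, p, h appears
unrestricted: ✓, well-typed at T1; no restrictions here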